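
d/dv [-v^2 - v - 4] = -2*v - 1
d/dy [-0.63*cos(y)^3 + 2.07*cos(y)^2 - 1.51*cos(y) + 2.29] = (1.89*cos(y)^2 - 4.14*cos(y) + 1.51)*sin(y)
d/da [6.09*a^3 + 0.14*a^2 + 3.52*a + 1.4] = 18.27*a^2 + 0.28*a + 3.52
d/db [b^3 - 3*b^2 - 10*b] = 3*b^2 - 6*b - 10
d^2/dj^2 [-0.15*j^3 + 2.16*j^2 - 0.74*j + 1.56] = 4.32 - 0.9*j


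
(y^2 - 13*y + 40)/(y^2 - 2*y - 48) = (y - 5)/(y + 6)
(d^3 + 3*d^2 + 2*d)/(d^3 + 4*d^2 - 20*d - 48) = d*(d + 1)/(d^2 + 2*d - 24)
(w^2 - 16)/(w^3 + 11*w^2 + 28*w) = (w - 4)/(w*(w + 7))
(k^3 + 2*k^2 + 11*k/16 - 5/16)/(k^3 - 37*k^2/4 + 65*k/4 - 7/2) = (4*k^2 + 9*k + 5)/(4*(k^2 - 9*k + 14))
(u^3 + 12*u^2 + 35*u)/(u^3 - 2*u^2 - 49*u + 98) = u*(u + 5)/(u^2 - 9*u + 14)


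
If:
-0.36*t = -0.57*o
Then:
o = 0.631578947368421*t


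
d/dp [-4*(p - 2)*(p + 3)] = -8*p - 4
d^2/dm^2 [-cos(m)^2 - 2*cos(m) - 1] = 2*cos(m) + 2*cos(2*m)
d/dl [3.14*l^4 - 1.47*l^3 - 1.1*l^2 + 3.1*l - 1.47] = 12.56*l^3 - 4.41*l^2 - 2.2*l + 3.1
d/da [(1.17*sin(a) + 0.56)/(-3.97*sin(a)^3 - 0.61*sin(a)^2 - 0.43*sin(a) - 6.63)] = (9.2898*sin(a)^3 + 7.3833*sin(a)^2 + 0.6832*sin(a) - 7.5163)*cos(a)/(15.7609*sin(a)^6 + 4.8434*sin(a)^5 + 3.7863*sin(a)^4 + 53.1668*sin(a)^3 + 8.2735*sin(a)^2 + 5.7018*sin(a) + 43.9569)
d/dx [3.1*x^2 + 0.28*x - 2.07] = 6.2*x + 0.28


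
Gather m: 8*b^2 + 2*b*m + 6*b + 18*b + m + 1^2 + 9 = 8*b^2 + 24*b + m*(2*b + 1) + 10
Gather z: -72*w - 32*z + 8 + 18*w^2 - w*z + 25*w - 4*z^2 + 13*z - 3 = 18*w^2 - 47*w - 4*z^2 + z*(-w - 19) + 5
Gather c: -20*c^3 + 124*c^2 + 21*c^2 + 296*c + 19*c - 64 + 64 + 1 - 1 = -20*c^3 + 145*c^2 + 315*c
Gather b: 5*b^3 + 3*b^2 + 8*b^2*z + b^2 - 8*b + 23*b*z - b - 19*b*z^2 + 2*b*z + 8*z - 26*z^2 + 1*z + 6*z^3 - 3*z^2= 5*b^3 + b^2*(8*z + 4) + b*(-19*z^2 + 25*z - 9) + 6*z^3 - 29*z^2 + 9*z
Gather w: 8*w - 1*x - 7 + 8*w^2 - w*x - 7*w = 8*w^2 + w*(1 - x) - x - 7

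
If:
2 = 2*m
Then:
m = 1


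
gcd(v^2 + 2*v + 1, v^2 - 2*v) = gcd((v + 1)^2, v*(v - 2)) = 1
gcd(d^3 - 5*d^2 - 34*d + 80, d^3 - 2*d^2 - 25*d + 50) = d^2 + 3*d - 10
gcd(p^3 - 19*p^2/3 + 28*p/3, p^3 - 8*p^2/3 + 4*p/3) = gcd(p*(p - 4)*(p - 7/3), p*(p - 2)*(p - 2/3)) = p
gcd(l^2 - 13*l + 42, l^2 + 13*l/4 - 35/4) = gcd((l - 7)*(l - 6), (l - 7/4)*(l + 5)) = 1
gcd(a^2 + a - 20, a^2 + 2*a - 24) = a - 4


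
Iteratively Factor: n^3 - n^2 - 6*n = (n + 2)*(n^2 - 3*n) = n*(n + 2)*(n - 3)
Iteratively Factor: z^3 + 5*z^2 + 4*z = (z + 4)*(z^2 + z) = (z + 1)*(z + 4)*(z)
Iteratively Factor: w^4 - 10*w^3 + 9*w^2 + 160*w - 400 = (w - 5)*(w^3 - 5*w^2 - 16*w + 80) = (w - 5)*(w + 4)*(w^2 - 9*w + 20) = (w - 5)^2*(w + 4)*(w - 4)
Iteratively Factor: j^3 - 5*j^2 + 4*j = (j - 1)*(j^2 - 4*j) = j*(j - 1)*(j - 4)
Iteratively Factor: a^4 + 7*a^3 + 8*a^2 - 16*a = (a - 1)*(a^3 + 8*a^2 + 16*a) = a*(a - 1)*(a^2 + 8*a + 16) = a*(a - 1)*(a + 4)*(a + 4)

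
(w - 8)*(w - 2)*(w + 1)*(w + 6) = w^4 - 3*w^3 - 48*w^2 + 52*w + 96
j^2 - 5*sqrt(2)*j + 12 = (j - 3*sqrt(2))*(j - 2*sqrt(2))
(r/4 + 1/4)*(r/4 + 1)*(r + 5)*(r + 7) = r^4/16 + 17*r^3/16 + 99*r^2/16 + 223*r/16 + 35/4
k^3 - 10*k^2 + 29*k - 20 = (k - 5)*(k - 4)*(k - 1)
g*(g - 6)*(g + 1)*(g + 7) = g^4 + 2*g^3 - 41*g^2 - 42*g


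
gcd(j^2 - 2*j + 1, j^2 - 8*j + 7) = j - 1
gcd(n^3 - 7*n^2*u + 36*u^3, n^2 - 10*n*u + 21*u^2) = -n + 3*u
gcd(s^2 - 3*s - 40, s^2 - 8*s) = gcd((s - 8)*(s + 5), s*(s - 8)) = s - 8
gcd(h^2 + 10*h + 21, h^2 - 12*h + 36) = 1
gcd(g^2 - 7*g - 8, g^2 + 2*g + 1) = g + 1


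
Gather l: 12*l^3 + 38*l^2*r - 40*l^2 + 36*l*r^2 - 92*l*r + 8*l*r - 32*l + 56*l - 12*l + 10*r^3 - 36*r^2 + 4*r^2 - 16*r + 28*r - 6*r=12*l^3 + l^2*(38*r - 40) + l*(36*r^2 - 84*r + 12) + 10*r^3 - 32*r^2 + 6*r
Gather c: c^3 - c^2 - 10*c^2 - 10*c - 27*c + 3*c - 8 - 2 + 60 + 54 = c^3 - 11*c^2 - 34*c + 104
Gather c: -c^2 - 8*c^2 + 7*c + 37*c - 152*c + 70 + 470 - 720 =-9*c^2 - 108*c - 180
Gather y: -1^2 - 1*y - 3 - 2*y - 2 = -3*y - 6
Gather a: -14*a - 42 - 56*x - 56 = -14*a - 56*x - 98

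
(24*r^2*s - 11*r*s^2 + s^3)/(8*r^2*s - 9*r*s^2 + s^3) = (3*r - s)/(r - s)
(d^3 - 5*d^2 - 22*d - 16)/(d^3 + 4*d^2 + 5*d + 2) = (d - 8)/(d + 1)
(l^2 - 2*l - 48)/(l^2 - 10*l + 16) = (l + 6)/(l - 2)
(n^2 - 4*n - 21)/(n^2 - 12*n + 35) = (n + 3)/(n - 5)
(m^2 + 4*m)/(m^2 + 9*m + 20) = m/(m + 5)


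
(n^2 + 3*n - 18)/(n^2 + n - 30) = (n - 3)/(n - 5)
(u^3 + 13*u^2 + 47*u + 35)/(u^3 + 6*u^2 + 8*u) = (u^3 + 13*u^2 + 47*u + 35)/(u*(u^2 + 6*u + 8))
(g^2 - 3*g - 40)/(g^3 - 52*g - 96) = (g + 5)/(g^2 + 8*g + 12)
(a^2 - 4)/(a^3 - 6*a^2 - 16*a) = (a - 2)/(a*(a - 8))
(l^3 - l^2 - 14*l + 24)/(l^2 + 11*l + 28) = (l^2 - 5*l + 6)/(l + 7)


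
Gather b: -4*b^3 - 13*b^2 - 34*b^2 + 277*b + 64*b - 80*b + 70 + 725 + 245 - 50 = -4*b^3 - 47*b^2 + 261*b + 990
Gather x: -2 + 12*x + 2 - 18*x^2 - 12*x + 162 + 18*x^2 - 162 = 0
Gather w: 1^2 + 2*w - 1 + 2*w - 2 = 4*w - 2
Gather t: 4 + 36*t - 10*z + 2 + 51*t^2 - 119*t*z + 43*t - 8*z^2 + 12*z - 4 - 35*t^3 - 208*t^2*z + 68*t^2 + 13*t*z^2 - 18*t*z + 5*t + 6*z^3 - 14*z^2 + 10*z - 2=-35*t^3 + t^2*(119 - 208*z) + t*(13*z^2 - 137*z + 84) + 6*z^3 - 22*z^2 + 12*z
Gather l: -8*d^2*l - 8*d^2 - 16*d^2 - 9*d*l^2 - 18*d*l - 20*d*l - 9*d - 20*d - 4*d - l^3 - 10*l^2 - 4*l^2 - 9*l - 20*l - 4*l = -24*d^2 - 33*d - l^3 + l^2*(-9*d - 14) + l*(-8*d^2 - 38*d - 33)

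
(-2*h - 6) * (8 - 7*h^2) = 14*h^3 + 42*h^2 - 16*h - 48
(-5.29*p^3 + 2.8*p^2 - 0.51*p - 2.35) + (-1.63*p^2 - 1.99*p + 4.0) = -5.29*p^3 + 1.17*p^2 - 2.5*p + 1.65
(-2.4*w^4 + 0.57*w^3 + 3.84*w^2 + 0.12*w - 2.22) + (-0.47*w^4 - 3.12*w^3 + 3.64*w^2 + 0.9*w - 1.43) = -2.87*w^4 - 2.55*w^3 + 7.48*w^2 + 1.02*w - 3.65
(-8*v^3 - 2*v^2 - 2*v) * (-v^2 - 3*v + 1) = 8*v^5 + 26*v^4 + 4*v^2 - 2*v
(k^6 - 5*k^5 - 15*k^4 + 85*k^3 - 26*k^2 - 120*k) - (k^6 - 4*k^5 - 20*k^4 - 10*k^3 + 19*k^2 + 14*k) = -k^5 + 5*k^4 + 95*k^3 - 45*k^2 - 134*k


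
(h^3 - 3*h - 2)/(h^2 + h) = h - 1 - 2/h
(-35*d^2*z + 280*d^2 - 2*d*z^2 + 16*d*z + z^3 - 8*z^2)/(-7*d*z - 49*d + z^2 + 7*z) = (5*d*z - 40*d + z^2 - 8*z)/(z + 7)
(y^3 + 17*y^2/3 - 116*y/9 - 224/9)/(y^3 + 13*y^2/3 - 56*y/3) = (y + 4/3)/y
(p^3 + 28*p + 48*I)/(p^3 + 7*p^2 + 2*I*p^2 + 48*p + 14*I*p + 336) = (p^2 + 6*I*p - 8)/(p^2 + p*(7 + 8*I) + 56*I)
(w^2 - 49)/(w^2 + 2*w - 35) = (w - 7)/(w - 5)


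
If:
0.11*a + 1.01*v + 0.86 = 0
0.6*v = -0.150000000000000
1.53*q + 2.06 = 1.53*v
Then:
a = -5.52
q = -1.60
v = -0.25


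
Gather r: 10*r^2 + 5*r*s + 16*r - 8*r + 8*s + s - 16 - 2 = 10*r^2 + r*(5*s + 8) + 9*s - 18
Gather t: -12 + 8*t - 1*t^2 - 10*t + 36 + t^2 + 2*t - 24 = 0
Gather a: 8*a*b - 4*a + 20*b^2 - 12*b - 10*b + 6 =a*(8*b - 4) + 20*b^2 - 22*b + 6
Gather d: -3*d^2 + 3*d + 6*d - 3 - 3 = -3*d^2 + 9*d - 6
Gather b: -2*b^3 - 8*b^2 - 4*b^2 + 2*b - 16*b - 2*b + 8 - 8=-2*b^3 - 12*b^2 - 16*b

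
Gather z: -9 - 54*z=-54*z - 9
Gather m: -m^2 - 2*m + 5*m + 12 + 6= -m^2 + 3*m + 18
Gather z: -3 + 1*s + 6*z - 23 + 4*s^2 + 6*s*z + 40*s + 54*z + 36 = 4*s^2 + 41*s + z*(6*s + 60) + 10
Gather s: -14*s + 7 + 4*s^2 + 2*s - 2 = 4*s^2 - 12*s + 5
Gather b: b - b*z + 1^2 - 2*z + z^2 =b*(1 - z) + z^2 - 2*z + 1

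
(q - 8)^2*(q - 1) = q^3 - 17*q^2 + 80*q - 64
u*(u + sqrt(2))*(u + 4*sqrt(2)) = u^3 + 5*sqrt(2)*u^2 + 8*u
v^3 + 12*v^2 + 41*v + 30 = (v + 1)*(v + 5)*(v + 6)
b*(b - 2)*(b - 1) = b^3 - 3*b^2 + 2*b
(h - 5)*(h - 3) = h^2 - 8*h + 15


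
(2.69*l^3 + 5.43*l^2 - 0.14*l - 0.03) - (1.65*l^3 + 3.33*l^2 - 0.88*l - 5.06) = 1.04*l^3 + 2.1*l^2 + 0.74*l + 5.03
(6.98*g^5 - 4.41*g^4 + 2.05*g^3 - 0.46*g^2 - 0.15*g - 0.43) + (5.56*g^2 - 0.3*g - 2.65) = 6.98*g^5 - 4.41*g^4 + 2.05*g^3 + 5.1*g^2 - 0.45*g - 3.08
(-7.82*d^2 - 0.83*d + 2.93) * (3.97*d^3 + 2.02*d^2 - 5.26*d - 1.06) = -31.0454*d^5 - 19.0915*d^4 + 51.0887*d^3 + 18.5736*d^2 - 14.532*d - 3.1058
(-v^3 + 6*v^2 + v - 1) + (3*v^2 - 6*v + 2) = -v^3 + 9*v^2 - 5*v + 1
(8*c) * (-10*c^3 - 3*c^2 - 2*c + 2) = -80*c^4 - 24*c^3 - 16*c^2 + 16*c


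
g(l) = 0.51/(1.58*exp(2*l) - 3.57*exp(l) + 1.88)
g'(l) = 0.51*(-3.16*exp(2*l) + 3.57*exp(l))/(1.58*exp(2*l) - 3.57*exp(l) + 1.88)^2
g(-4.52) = 0.28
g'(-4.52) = 0.01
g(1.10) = 0.09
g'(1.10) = -0.31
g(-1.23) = 0.52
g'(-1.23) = 0.42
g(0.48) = 2.15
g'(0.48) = -22.53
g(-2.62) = 0.31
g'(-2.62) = 0.05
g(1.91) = 0.01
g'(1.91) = -0.02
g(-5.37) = 0.27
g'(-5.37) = 0.00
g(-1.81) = 0.38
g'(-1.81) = 0.14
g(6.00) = 0.00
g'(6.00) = 0.00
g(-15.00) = 0.27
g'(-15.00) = 0.00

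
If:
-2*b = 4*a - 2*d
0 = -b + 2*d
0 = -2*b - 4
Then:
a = 1/2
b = -2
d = -1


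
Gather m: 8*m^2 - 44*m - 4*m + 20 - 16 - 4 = 8*m^2 - 48*m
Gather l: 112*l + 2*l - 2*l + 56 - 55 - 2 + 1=112*l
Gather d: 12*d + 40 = 12*d + 40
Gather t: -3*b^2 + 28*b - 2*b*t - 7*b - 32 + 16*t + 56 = -3*b^2 + 21*b + t*(16 - 2*b) + 24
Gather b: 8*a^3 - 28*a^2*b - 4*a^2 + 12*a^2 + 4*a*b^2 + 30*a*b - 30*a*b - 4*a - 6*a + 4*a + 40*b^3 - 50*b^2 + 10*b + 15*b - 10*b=8*a^3 + 8*a^2 - 6*a + 40*b^3 + b^2*(4*a - 50) + b*(15 - 28*a^2)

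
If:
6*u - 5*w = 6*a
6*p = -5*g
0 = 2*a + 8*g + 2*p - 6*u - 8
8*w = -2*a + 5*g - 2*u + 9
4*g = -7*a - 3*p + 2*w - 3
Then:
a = -1767/5260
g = 8427/2630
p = -2809/1052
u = 2547/1315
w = 7173/2630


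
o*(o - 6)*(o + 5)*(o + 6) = o^4 + 5*o^3 - 36*o^2 - 180*o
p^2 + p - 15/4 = (p - 3/2)*(p + 5/2)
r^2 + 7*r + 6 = (r + 1)*(r + 6)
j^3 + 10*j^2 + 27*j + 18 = (j + 1)*(j + 3)*(j + 6)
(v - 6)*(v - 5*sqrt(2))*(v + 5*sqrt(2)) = v^3 - 6*v^2 - 50*v + 300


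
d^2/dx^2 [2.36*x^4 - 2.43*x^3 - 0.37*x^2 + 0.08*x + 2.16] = 28.32*x^2 - 14.58*x - 0.74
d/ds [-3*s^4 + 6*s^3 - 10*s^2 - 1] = 2*s*(-6*s^2 + 9*s - 10)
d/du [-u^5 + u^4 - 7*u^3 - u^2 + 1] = u*(-5*u^3 + 4*u^2 - 21*u - 2)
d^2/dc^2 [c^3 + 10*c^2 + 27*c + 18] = 6*c + 20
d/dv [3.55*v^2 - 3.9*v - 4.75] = 7.1*v - 3.9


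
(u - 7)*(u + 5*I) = u^2 - 7*u + 5*I*u - 35*I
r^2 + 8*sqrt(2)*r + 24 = (r + 2*sqrt(2))*(r + 6*sqrt(2))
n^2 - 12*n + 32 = (n - 8)*(n - 4)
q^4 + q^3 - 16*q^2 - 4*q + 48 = (q - 3)*(q - 2)*(q + 2)*(q + 4)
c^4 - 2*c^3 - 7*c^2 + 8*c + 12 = (c - 3)*(c - 2)*(c + 1)*(c + 2)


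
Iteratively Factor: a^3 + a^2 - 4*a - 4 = (a + 2)*(a^2 - a - 2) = (a - 2)*(a + 2)*(a + 1)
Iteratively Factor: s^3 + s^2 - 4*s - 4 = (s - 2)*(s^2 + 3*s + 2) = (s - 2)*(s + 2)*(s + 1)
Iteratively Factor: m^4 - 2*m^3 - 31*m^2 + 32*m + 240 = (m + 3)*(m^3 - 5*m^2 - 16*m + 80) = (m - 5)*(m + 3)*(m^2 - 16) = (m - 5)*(m + 3)*(m + 4)*(m - 4)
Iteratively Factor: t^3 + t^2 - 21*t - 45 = (t - 5)*(t^2 + 6*t + 9) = (t - 5)*(t + 3)*(t + 3)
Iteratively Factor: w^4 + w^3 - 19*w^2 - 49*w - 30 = (w + 2)*(w^3 - w^2 - 17*w - 15) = (w + 2)*(w + 3)*(w^2 - 4*w - 5) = (w + 1)*(w + 2)*(w + 3)*(w - 5)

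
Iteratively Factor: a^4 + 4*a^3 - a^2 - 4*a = (a)*(a^3 + 4*a^2 - a - 4) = a*(a + 1)*(a^2 + 3*a - 4) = a*(a - 1)*(a + 1)*(a + 4)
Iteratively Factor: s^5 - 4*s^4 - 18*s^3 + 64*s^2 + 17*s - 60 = (s - 3)*(s^4 - s^3 - 21*s^2 + s + 20) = (s - 5)*(s - 3)*(s^3 + 4*s^2 - s - 4) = (s - 5)*(s - 3)*(s + 1)*(s^2 + 3*s - 4) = (s - 5)*(s - 3)*(s - 1)*(s + 1)*(s + 4)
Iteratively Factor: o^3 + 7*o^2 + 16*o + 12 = (o + 3)*(o^2 + 4*o + 4) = (o + 2)*(o + 3)*(o + 2)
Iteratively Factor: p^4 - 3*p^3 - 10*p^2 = (p)*(p^3 - 3*p^2 - 10*p) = p*(p - 5)*(p^2 + 2*p) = p^2*(p - 5)*(p + 2)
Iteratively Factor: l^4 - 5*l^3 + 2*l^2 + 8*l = (l - 4)*(l^3 - l^2 - 2*l) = (l - 4)*(l + 1)*(l^2 - 2*l) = l*(l - 4)*(l + 1)*(l - 2)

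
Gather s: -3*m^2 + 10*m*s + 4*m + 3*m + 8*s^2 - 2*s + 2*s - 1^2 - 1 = -3*m^2 + 10*m*s + 7*m + 8*s^2 - 2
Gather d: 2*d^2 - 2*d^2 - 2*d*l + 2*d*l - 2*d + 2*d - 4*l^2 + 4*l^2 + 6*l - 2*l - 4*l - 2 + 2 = 0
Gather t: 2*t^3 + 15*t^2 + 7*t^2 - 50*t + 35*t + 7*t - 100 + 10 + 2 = 2*t^3 + 22*t^2 - 8*t - 88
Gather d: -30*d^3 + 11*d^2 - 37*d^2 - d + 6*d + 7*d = -30*d^3 - 26*d^2 + 12*d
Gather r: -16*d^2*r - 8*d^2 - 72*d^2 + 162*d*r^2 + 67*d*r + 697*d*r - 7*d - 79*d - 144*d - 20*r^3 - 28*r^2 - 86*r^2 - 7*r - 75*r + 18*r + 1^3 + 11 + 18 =-80*d^2 - 230*d - 20*r^3 + r^2*(162*d - 114) + r*(-16*d^2 + 764*d - 64) + 30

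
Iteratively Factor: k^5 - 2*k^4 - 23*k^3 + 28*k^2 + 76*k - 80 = (k + 4)*(k^4 - 6*k^3 + k^2 + 24*k - 20) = (k - 5)*(k + 4)*(k^3 - k^2 - 4*k + 4) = (k - 5)*(k + 2)*(k + 4)*(k^2 - 3*k + 2) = (k - 5)*(k - 2)*(k + 2)*(k + 4)*(k - 1)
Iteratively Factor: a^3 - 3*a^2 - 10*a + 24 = (a + 3)*(a^2 - 6*a + 8) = (a - 2)*(a + 3)*(a - 4)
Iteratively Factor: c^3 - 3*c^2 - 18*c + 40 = (c - 5)*(c^2 + 2*c - 8) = (c - 5)*(c + 4)*(c - 2)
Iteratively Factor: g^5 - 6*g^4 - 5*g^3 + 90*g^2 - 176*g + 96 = (g - 3)*(g^4 - 3*g^3 - 14*g^2 + 48*g - 32) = (g - 3)*(g + 4)*(g^3 - 7*g^2 + 14*g - 8) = (g - 3)*(g - 1)*(g + 4)*(g^2 - 6*g + 8) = (g - 3)*(g - 2)*(g - 1)*(g + 4)*(g - 4)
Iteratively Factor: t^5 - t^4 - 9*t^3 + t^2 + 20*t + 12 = (t + 1)*(t^4 - 2*t^3 - 7*t^2 + 8*t + 12) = (t - 2)*(t + 1)*(t^3 - 7*t - 6) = (t - 3)*(t - 2)*(t + 1)*(t^2 + 3*t + 2) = (t - 3)*(t - 2)*(t + 1)^2*(t + 2)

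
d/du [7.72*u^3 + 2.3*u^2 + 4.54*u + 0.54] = 23.16*u^2 + 4.6*u + 4.54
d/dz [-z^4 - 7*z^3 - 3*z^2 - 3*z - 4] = -4*z^3 - 21*z^2 - 6*z - 3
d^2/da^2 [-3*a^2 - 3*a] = -6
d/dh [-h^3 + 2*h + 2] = 2 - 3*h^2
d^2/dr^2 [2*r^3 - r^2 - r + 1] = 12*r - 2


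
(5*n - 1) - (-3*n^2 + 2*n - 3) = 3*n^2 + 3*n + 2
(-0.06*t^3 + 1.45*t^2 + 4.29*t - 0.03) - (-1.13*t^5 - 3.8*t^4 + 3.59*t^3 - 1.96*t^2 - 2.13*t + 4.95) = 1.13*t^5 + 3.8*t^4 - 3.65*t^3 + 3.41*t^2 + 6.42*t - 4.98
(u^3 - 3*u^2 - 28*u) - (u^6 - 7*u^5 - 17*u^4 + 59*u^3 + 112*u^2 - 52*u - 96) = -u^6 + 7*u^5 + 17*u^4 - 58*u^3 - 115*u^2 + 24*u + 96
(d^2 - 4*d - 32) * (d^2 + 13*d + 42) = d^4 + 9*d^3 - 42*d^2 - 584*d - 1344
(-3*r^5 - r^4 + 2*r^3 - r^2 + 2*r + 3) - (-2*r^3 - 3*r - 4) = -3*r^5 - r^4 + 4*r^3 - r^2 + 5*r + 7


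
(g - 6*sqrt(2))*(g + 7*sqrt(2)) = g^2 + sqrt(2)*g - 84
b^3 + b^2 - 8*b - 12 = (b - 3)*(b + 2)^2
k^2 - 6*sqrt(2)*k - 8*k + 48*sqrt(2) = (k - 8)*(k - 6*sqrt(2))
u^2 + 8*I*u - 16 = (u + 4*I)^2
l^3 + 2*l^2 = l^2*(l + 2)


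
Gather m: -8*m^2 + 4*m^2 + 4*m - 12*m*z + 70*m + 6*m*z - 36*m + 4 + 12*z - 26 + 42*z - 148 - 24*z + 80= -4*m^2 + m*(38 - 6*z) + 30*z - 90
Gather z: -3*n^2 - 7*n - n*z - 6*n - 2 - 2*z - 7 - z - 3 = -3*n^2 - 13*n + z*(-n - 3) - 12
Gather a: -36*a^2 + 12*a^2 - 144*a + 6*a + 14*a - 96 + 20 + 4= -24*a^2 - 124*a - 72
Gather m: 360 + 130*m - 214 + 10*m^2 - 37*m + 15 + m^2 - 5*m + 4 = 11*m^2 + 88*m + 165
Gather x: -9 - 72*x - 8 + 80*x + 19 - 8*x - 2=0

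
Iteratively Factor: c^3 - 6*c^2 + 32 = (c - 4)*(c^2 - 2*c - 8) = (c - 4)^2*(c + 2)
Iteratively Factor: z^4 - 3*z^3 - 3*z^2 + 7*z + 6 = (z - 2)*(z^3 - z^2 - 5*z - 3) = (z - 2)*(z + 1)*(z^2 - 2*z - 3) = (z - 3)*(z - 2)*(z + 1)*(z + 1)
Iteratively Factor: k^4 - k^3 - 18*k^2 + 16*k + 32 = (k + 4)*(k^3 - 5*k^2 + 2*k + 8) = (k + 1)*(k + 4)*(k^2 - 6*k + 8) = (k - 4)*(k + 1)*(k + 4)*(k - 2)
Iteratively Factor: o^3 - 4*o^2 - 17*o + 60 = (o + 4)*(o^2 - 8*o + 15) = (o - 5)*(o + 4)*(o - 3)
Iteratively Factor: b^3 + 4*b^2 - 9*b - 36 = (b - 3)*(b^2 + 7*b + 12) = (b - 3)*(b + 3)*(b + 4)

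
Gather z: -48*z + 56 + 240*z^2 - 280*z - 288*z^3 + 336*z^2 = -288*z^3 + 576*z^2 - 328*z + 56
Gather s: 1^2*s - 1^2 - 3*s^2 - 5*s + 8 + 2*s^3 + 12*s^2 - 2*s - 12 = 2*s^3 + 9*s^2 - 6*s - 5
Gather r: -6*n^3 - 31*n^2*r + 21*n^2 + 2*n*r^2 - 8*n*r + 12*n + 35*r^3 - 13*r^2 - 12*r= -6*n^3 + 21*n^2 + 12*n + 35*r^3 + r^2*(2*n - 13) + r*(-31*n^2 - 8*n - 12)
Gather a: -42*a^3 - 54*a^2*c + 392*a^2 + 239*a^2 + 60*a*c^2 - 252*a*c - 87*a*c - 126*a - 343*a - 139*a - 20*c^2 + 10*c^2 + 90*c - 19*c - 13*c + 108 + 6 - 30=-42*a^3 + a^2*(631 - 54*c) + a*(60*c^2 - 339*c - 608) - 10*c^2 + 58*c + 84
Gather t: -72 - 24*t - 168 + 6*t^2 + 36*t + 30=6*t^2 + 12*t - 210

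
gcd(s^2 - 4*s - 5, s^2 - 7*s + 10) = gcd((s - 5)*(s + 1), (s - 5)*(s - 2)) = s - 5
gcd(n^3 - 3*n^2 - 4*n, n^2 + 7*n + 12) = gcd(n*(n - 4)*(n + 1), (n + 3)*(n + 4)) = 1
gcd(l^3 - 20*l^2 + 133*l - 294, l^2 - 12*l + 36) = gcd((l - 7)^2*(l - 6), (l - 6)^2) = l - 6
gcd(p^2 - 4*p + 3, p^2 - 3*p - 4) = 1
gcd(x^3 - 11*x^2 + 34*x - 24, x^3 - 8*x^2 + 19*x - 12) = x^2 - 5*x + 4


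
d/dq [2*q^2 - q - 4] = 4*q - 1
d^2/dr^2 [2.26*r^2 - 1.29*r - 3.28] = 4.52000000000000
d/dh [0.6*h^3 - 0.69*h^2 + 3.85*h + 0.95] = 1.8*h^2 - 1.38*h + 3.85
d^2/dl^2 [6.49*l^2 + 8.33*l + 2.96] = 12.9800000000000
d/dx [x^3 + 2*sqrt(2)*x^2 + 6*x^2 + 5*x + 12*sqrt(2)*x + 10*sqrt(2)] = 3*x^2 + 4*sqrt(2)*x + 12*x + 5 + 12*sqrt(2)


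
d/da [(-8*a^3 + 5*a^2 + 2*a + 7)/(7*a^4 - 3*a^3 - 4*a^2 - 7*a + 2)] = (56*a^6 - 70*a^5 + 5*a^4 - 72*a^3 - 12*a^2 + 76*a + 53)/(49*a^8 - 42*a^7 - 47*a^6 - 74*a^5 + 86*a^4 + 44*a^3 + 33*a^2 - 28*a + 4)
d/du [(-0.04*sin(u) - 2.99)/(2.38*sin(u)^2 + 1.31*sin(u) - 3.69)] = (0.0952*sin(u)^2 + 14.2324*sin(u) + 4.0645)*cos(u)/(5.6644*sin(u)^4 + 6.2356*sin(u)^3 - 15.8483*sin(u)^2 - 9.6678*sin(u) + 13.6161)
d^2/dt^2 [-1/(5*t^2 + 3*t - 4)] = 2*(25*t^2 + 15*t - (10*t + 3)^2 - 20)/(5*t^2 + 3*t - 4)^3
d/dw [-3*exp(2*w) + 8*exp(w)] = (8 - 6*exp(w))*exp(w)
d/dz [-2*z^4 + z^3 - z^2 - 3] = z*(-8*z^2 + 3*z - 2)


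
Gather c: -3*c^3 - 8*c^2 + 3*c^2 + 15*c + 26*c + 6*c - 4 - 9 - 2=-3*c^3 - 5*c^2 + 47*c - 15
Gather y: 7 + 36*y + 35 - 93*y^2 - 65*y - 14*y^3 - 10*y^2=-14*y^3 - 103*y^2 - 29*y + 42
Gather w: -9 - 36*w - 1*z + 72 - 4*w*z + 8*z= w*(-4*z - 36) + 7*z + 63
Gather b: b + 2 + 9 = b + 11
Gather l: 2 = 2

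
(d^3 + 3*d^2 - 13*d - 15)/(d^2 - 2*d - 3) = d + 5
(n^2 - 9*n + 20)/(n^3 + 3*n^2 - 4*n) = (n^2 - 9*n + 20)/(n*(n^2 + 3*n - 4))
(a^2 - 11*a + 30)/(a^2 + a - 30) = (a - 6)/(a + 6)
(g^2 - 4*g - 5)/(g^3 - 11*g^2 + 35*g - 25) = (g + 1)/(g^2 - 6*g + 5)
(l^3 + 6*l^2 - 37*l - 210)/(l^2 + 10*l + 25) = (l^2 + l - 42)/(l + 5)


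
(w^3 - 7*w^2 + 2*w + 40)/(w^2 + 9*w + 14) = (w^2 - 9*w + 20)/(w + 7)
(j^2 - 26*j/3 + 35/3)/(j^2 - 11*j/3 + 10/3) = (j - 7)/(j - 2)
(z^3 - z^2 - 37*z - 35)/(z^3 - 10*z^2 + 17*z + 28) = (z + 5)/(z - 4)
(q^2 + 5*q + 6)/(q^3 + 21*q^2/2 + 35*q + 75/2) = 2*(q + 2)/(2*q^2 + 15*q + 25)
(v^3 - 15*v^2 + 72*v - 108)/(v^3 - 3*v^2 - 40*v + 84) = (v^3 - 15*v^2 + 72*v - 108)/(v^3 - 3*v^2 - 40*v + 84)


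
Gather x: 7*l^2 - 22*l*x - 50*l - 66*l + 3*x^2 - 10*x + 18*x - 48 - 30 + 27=7*l^2 - 116*l + 3*x^2 + x*(8 - 22*l) - 51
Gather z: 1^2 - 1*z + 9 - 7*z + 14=24 - 8*z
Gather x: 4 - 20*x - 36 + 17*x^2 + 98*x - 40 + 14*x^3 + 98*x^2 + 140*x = 14*x^3 + 115*x^2 + 218*x - 72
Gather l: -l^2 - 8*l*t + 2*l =-l^2 + l*(2 - 8*t)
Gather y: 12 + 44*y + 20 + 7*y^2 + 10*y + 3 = 7*y^2 + 54*y + 35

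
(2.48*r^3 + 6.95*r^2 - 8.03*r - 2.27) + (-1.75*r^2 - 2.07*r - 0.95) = 2.48*r^3 + 5.2*r^2 - 10.1*r - 3.22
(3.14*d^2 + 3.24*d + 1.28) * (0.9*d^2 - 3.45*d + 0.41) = 2.826*d^4 - 7.917*d^3 - 8.7386*d^2 - 3.0876*d + 0.5248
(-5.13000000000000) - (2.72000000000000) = -7.85000000000000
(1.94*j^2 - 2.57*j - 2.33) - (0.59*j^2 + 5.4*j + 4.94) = 1.35*j^2 - 7.97*j - 7.27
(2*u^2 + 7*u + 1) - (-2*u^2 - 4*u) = 4*u^2 + 11*u + 1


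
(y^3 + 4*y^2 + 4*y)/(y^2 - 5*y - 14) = y*(y + 2)/(y - 7)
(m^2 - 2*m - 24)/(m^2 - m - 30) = (m + 4)/(m + 5)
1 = 1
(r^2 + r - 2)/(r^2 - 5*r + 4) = (r + 2)/(r - 4)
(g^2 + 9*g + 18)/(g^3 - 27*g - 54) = (g + 6)/(g^2 - 3*g - 18)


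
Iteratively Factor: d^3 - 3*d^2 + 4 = (d + 1)*(d^2 - 4*d + 4) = (d - 2)*(d + 1)*(d - 2)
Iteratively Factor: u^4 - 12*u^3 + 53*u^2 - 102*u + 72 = (u - 3)*(u^3 - 9*u^2 + 26*u - 24) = (u - 4)*(u - 3)*(u^2 - 5*u + 6) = (u - 4)*(u - 3)^2*(u - 2)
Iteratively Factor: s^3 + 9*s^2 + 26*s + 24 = (s + 3)*(s^2 + 6*s + 8) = (s + 3)*(s + 4)*(s + 2)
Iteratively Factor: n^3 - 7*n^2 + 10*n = (n)*(n^2 - 7*n + 10) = n*(n - 5)*(n - 2)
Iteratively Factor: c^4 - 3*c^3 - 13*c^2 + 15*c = (c)*(c^3 - 3*c^2 - 13*c + 15) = c*(c + 3)*(c^2 - 6*c + 5) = c*(c - 1)*(c + 3)*(c - 5)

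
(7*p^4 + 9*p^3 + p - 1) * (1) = 7*p^4 + 9*p^3 + p - 1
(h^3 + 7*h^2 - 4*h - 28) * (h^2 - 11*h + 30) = h^5 - 4*h^4 - 51*h^3 + 226*h^2 + 188*h - 840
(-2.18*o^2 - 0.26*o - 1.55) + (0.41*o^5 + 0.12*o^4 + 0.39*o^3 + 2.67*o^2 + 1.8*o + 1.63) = 0.41*o^5 + 0.12*o^4 + 0.39*o^3 + 0.49*o^2 + 1.54*o + 0.0799999999999998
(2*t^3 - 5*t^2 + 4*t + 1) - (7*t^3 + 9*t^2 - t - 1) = -5*t^3 - 14*t^2 + 5*t + 2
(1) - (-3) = 4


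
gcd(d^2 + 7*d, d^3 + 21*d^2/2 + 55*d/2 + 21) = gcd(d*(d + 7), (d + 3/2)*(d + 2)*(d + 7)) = d + 7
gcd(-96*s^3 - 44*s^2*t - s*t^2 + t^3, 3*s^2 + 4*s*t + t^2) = 3*s + t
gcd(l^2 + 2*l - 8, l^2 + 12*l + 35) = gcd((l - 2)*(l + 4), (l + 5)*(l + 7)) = 1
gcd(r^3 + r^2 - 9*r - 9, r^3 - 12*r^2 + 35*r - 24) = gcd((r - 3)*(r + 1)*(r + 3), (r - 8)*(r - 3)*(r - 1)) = r - 3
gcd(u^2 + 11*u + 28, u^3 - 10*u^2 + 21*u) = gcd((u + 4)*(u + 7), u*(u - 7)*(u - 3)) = 1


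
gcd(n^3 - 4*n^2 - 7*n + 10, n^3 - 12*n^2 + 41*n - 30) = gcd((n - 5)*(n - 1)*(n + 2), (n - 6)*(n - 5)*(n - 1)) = n^2 - 6*n + 5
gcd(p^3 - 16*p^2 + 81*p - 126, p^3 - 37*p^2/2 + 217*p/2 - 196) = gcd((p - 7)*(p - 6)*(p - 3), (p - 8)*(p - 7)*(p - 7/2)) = p - 7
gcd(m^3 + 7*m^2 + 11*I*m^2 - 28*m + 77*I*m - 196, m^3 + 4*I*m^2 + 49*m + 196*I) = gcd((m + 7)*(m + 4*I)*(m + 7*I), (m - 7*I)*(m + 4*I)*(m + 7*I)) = m^2 + 11*I*m - 28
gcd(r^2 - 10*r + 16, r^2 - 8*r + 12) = r - 2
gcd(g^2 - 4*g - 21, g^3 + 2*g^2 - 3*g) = g + 3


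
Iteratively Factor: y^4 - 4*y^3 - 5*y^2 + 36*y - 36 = (y + 3)*(y^3 - 7*y^2 + 16*y - 12) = (y - 3)*(y + 3)*(y^2 - 4*y + 4) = (y - 3)*(y - 2)*(y + 3)*(y - 2)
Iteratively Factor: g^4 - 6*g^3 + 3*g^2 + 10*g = (g + 1)*(g^3 - 7*g^2 + 10*g) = (g - 5)*(g + 1)*(g^2 - 2*g) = (g - 5)*(g - 2)*(g + 1)*(g)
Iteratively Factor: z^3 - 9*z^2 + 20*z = (z - 4)*(z^2 - 5*z) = z*(z - 4)*(z - 5)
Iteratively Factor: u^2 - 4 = (u + 2)*(u - 2)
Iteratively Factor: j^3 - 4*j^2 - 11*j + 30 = (j + 3)*(j^2 - 7*j + 10) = (j - 5)*(j + 3)*(j - 2)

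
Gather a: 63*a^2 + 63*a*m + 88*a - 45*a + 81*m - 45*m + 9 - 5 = 63*a^2 + a*(63*m + 43) + 36*m + 4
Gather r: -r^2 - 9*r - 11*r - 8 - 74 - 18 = -r^2 - 20*r - 100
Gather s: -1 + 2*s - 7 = 2*s - 8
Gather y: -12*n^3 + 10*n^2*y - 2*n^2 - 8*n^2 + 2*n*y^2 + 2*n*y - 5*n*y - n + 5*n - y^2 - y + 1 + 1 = -12*n^3 - 10*n^2 + 4*n + y^2*(2*n - 1) + y*(10*n^2 - 3*n - 1) + 2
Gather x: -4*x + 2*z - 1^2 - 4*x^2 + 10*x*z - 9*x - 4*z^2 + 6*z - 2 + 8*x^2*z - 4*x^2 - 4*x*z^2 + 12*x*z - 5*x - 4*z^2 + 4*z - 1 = x^2*(8*z - 8) + x*(-4*z^2 + 22*z - 18) - 8*z^2 + 12*z - 4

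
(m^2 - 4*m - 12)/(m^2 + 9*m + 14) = (m - 6)/(m + 7)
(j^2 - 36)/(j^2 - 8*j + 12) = (j + 6)/(j - 2)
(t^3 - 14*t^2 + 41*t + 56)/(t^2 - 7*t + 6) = (t^3 - 14*t^2 + 41*t + 56)/(t^2 - 7*t + 6)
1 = 1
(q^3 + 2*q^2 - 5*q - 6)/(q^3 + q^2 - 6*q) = (q + 1)/q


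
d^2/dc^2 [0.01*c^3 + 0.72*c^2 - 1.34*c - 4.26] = 0.06*c + 1.44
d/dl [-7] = 0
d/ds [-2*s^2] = -4*s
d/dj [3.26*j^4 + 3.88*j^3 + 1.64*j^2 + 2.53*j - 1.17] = 13.04*j^3 + 11.64*j^2 + 3.28*j + 2.53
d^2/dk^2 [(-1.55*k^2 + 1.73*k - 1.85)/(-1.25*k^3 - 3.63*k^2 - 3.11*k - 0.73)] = (4.84375*k^6 - 16.21875*k^5 - 48.5655*k^4 + 47.370596*k^3 + 183.71427*k^2 + 142.688442*k + 35.489368)/(1.953125*k^9 + 17.015625*k^8 + 63.9915*k^7 + 135.923772*k^6 + 179.085102*k^5 + 151.21383*k^4 + 81.52574*k^3 + 26.98518*k^2 + 4.971957*k + 0.389017)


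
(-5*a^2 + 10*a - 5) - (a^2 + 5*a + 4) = -6*a^2 + 5*a - 9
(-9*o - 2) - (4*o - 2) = -13*o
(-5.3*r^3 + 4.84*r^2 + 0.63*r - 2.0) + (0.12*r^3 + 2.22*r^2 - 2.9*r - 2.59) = -5.18*r^3 + 7.06*r^2 - 2.27*r - 4.59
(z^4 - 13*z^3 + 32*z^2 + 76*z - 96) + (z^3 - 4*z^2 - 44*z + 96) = z^4 - 12*z^3 + 28*z^2 + 32*z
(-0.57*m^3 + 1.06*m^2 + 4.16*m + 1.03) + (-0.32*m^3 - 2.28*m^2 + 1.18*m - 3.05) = -0.89*m^3 - 1.22*m^2 + 5.34*m - 2.02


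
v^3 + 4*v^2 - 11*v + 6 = (v - 1)^2*(v + 6)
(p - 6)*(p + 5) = p^2 - p - 30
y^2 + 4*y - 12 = (y - 2)*(y + 6)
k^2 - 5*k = k*(k - 5)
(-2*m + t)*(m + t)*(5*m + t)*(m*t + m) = -10*m^4*t - 10*m^4 - 7*m^3*t^2 - 7*m^3*t + 4*m^2*t^3 + 4*m^2*t^2 + m*t^4 + m*t^3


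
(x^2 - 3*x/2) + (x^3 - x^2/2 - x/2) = x^3 + x^2/2 - 2*x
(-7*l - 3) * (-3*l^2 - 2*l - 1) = 21*l^3 + 23*l^2 + 13*l + 3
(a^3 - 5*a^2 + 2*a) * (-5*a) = -5*a^4 + 25*a^3 - 10*a^2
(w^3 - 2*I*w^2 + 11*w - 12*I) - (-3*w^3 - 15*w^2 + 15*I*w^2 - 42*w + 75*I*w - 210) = 4*w^3 + 15*w^2 - 17*I*w^2 + 53*w - 75*I*w + 210 - 12*I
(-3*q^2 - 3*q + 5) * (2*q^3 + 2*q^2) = -6*q^5 - 12*q^4 + 4*q^3 + 10*q^2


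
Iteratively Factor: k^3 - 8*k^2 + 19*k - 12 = (k - 4)*(k^2 - 4*k + 3) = (k - 4)*(k - 1)*(k - 3)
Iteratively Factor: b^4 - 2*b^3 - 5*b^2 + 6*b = (b - 3)*(b^3 + b^2 - 2*b) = (b - 3)*(b - 1)*(b^2 + 2*b) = b*(b - 3)*(b - 1)*(b + 2)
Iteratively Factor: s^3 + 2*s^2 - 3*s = (s)*(s^2 + 2*s - 3) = s*(s + 3)*(s - 1)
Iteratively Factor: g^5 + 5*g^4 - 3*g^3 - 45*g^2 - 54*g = (g + 3)*(g^4 + 2*g^3 - 9*g^2 - 18*g) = g*(g + 3)*(g^3 + 2*g^2 - 9*g - 18) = g*(g + 2)*(g + 3)*(g^2 - 9) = g*(g + 2)*(g + 3)^2*(g - 3)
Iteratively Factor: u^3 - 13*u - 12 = (u - 4)*(u^2 + 4*u + 3) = (u - 4)*(u + 3)*(u + 1)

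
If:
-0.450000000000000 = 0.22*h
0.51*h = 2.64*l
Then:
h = -2.05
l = -0.40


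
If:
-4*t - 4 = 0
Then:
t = -1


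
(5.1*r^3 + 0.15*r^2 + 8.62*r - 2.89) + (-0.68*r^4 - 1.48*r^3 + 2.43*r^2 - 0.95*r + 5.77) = -0.68*r^4 + 3.62*r^3 + 2.58*r^2 + 7.67*r + 2.88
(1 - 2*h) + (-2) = -2*h - 1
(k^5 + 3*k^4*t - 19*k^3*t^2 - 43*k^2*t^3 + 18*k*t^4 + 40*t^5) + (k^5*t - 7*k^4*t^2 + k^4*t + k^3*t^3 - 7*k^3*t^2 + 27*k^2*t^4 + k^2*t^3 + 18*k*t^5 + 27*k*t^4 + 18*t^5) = k^5*t + k^5 - 7*k^4*t^2 + 4*k^4*t + k^3*t^3 - 26*k^3*t^2 + 27*k^2*t^4 - 42*k^2*t^3 + 18*k*t^5 + 45*k*t^4 + 58*t^5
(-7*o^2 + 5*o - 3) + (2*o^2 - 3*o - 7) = -5*o^2 + 2*o - 10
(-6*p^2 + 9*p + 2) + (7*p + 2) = -6*p^2 + 16*p + 4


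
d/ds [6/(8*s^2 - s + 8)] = 6*(1 - 16*s)/(8*s^2 - s + 8)^2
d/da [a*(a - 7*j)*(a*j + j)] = j*(3*a^2 - 14*a*j + 2*a - 7*j)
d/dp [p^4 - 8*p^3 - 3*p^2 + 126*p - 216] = 4*p^3 - 24*p^2 - 6*p + 126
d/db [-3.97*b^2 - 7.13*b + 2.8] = -7.94*b - 7.13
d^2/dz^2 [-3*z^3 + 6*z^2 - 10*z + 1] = 12 - 18*z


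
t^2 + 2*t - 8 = (t - 2)*(t + 4)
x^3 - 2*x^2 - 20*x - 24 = (x - 6)*(x + 2)^2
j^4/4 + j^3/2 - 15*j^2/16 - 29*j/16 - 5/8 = (j/4 + 1/4)*(j - 2)*(j + 1/2)*(j + 5/2)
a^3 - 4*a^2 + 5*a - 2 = (a - 2)*(a - 1)^2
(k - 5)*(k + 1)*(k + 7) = k^3 + 3*k^2 - 33*k - 35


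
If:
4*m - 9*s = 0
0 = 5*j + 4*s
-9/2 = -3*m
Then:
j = -8/15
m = 3/2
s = 2/3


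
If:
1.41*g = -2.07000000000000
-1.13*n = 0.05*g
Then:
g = -1.47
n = 0.06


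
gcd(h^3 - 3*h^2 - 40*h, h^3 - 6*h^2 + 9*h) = h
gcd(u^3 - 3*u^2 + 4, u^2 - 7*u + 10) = u - 2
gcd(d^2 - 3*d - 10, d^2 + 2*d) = d + 2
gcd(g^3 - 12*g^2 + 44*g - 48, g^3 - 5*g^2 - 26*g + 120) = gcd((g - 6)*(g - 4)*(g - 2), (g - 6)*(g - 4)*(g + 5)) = g^2 - 10*g + 24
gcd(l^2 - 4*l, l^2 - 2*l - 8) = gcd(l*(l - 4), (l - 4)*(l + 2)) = l - 4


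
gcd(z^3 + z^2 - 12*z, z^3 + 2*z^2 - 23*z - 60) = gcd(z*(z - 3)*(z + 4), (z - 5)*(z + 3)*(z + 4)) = z + 4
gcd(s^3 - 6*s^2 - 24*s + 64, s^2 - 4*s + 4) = s - 2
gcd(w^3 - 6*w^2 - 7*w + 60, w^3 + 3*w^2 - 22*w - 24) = w - 4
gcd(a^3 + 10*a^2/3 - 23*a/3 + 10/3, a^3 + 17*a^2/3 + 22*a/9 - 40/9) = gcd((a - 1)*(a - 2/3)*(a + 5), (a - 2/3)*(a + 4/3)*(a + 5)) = a^2 + 13*a/3 - 10/3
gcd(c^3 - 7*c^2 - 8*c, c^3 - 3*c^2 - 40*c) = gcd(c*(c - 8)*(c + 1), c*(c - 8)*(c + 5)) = c^2 - 8*c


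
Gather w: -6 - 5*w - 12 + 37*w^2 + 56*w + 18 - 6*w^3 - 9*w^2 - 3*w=-6*w^3 + 28*w^2 + 48*w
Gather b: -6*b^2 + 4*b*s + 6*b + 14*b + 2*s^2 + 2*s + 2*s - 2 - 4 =-6*b^2 + b*(4*s + 20) + 2*s^2 + 4*s - 6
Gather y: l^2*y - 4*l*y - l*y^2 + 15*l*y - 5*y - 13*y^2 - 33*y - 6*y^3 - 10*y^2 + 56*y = -6*y^3 + y^2*(-l - 23) + y*(l^2 + 11*l + 18)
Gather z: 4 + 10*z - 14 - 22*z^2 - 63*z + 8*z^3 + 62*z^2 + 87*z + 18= 8*z^3 + 40*z^2 + 34*z + 8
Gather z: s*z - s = s*z - s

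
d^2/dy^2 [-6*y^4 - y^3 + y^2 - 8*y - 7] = -72*y^2 - 6*y + 2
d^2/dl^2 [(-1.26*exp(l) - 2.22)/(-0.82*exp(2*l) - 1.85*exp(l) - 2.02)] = (0.847224*exp(4*l) + 4.059492*exp(3*l) - 2.419164*exp(2*l) - 11.819502*exp(l) - 3.154836)*exp(l)/(0.551368*exp(6*l) + 3.73182*exp(5*l) + 12.494094*exp(4*l) + 24.717665*exp(3*l) + 30.778134*exp(2*l) + 22.64622*exp(l) + 8.242408)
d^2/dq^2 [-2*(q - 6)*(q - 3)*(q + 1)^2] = -24*q^2 + 84*q - 4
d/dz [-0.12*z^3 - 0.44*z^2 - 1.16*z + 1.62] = -0.36*z^2 - 0.88*z - 1.16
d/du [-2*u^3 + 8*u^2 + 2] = 2*u*(8 - 3*u)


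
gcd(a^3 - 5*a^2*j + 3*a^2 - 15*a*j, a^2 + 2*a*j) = a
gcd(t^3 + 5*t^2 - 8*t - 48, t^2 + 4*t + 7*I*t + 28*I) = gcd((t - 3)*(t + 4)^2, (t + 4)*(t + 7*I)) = t + 4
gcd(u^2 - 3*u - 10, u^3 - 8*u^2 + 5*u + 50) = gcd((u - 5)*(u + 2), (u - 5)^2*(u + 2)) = u^2 - 3*u - 10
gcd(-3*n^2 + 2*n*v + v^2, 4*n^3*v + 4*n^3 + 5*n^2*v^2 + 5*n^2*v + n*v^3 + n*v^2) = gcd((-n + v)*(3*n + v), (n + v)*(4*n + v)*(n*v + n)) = 1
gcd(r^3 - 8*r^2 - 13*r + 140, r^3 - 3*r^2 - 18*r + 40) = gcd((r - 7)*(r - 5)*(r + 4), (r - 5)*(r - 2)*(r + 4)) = r^2 - r - 20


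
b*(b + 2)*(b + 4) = b^3 + 6*b^2 + 8*b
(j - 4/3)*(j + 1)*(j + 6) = j^3 + 17*j^2/3 - 10*j/3 - 8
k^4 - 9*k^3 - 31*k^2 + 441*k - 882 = (k - 7)*(k - 6)*(k - 3)*(k + 7)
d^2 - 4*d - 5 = (d - 5)*(d + 1)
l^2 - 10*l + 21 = (l - 7)*(l - 3)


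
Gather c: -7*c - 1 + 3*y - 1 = -7*c + 3*y - 2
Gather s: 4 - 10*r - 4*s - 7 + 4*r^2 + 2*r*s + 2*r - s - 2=4*r^2 - 8*r + s*(2*r - 5) - 5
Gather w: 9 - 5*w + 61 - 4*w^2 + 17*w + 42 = -4*w^2 + 12*w + 112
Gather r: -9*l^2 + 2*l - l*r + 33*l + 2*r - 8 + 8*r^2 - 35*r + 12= -9*l^2 + 35*l + 8*r^2 + r*(-l - 33) + 4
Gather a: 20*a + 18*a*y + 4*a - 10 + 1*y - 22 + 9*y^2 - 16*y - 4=a*(18*y + 24) + 9*y^2 - 15*y - 36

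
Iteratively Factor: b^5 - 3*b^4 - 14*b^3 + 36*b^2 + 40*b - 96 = (b - 4)*(b^4 + b^3 - 10*b^2 - 4*b + 24) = (b - 4)*(b - 2)*(b^3 + 3*b^2 - 4*b - 12) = (b - 4)*(b - 2)*(b + 3)*(b^2 - 4) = (b - 4)*(b - 2)*(b + 2)*(b + 3)*(b - 2)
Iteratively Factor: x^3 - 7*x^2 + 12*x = (x)*(x^2 - 7*x + 12) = x*(x - 4)*(x - 3)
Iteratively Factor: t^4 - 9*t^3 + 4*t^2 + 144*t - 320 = (t - 4)*(t^3 - 5*t^2 - 16*t + 80) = (t - 4)*(t + 4)*(t^2 - 9*t + 20) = (t - 5)*(t - 4)*(t + 4)*(t - 4)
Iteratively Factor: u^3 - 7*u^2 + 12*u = (u)*(u^2 - 7*u + 12) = u*(u - 3)*(u - 4)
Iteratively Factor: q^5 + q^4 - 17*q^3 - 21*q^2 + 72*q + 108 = (q - 3)*(q^4 + 4*q^3 - 5*q^2 - 36*q - 36) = (q - 3)*(q + 2)*(q^3 + 2*q^2 - 9*q - 18) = (q - 3)^2*(q + 2)*(q^2 + 5*q + 6) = (q - 3)^2*(q + 2)*(q + 3)*(q + 2)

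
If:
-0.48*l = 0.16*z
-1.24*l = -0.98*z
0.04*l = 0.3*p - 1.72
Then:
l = 0.00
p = 5.73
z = 0.00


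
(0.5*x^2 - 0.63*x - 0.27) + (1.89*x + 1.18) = 0.5*x^2 + 1.26*x + 0.91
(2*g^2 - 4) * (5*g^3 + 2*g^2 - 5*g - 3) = 10*g^5 + 4*g^4 - 30*g^3 - 14*g^2 + 20*g + 12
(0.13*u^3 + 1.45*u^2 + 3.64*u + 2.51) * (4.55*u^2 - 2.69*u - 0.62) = 0.5915*u^5 + 6.2478*u^4 + 12.5809*u^3 + 0.729899999999999*u^2 - 9.0087*u - 1.5562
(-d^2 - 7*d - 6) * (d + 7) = -d^3 - 14*d^2 - 55*d - 42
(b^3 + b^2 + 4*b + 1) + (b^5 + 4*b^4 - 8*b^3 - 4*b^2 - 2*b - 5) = b^5 + 4*b^4 - 7*b^3 - 3*b^2 + 2*b - 4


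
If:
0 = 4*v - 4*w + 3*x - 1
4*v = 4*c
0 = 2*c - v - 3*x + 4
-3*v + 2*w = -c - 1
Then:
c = -5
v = -5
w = -11/2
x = -1/3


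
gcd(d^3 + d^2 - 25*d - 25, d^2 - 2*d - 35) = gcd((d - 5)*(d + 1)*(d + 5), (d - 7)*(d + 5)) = d + 5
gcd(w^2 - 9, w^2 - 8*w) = 1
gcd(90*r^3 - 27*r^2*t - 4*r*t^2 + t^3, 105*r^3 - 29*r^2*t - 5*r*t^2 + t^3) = 15*r^2 - 2*r*t - t^2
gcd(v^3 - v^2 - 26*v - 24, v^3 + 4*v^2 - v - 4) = v^2 + 5*v + 4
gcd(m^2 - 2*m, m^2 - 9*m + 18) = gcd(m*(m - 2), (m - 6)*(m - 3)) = 1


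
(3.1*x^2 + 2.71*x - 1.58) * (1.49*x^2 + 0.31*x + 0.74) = 4.619*x^4 + 4.9989*x^3 + 0.7799*x^2 + 1.5156*x - 1.1692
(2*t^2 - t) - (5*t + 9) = 2*t^2 - 6*t - 9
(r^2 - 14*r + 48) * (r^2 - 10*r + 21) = r^4 - 24*r^3 + 209*r^2 - 774*r + 1008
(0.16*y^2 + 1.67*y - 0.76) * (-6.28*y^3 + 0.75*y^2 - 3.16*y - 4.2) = -1.0048*y^5 - 10.3676*y^4 + 5.5197*y^3 - 6.5192*y^2 - 4.6124*y + 3.192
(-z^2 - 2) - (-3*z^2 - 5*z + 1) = 2*z^2 + 5*z - 3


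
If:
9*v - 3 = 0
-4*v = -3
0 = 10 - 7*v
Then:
No Solution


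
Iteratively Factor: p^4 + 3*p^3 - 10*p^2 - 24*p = (p)*(p^3 + 3*p^2 - 10*p - 24) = p*(p - 3)*(p^2 + 6*p + 8) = p*(p - 3)*(p + 2)*(p + 4)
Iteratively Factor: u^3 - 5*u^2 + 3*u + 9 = (u - 3)*(u^2 - 2*u - 3) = (u - 3)^2*(u + 1)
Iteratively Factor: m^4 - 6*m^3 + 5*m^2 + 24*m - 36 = (m + 2)*(m^3 - 8*m^2 + 21*m - 18) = (m - 3)*(m + 2)*(m^2 - 5*m + 6) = (m - 3)*(m - 2)*(m + 2)*(m - 3)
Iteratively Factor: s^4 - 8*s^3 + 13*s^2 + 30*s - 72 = (s - 3)*(s^3 - 5*s^2 - 2*s + 24) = (s - 4)*(s - 3)*(s^2 - s - 6) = (s - 4)*(s - 3)^2*(s + 2)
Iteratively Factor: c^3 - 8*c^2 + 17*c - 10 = (c - 5)*(c^2 - 3*c + 2) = (c - 5)*(c - 2)*(c - 1)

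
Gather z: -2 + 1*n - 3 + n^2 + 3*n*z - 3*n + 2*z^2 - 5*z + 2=n^2 - 2*n + 2*z^2 + z*(3*n - 5) - 3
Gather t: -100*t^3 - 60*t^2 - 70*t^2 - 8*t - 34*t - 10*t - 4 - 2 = -100*t^3 - 130*t^2 - 52*t - 6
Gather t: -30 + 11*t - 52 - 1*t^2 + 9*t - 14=-t^2 + 20*t - 96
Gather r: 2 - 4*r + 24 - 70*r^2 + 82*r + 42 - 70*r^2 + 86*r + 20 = -140*r^2 + 164*r + 88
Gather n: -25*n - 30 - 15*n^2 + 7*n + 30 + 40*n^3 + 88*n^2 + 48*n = 40*n^3 + 73*n^2 + 30*n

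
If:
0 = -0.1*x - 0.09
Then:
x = -0.90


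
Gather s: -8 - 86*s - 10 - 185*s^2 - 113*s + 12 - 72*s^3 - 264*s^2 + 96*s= -72*s^3 - 449*s^2 - 103*s - 6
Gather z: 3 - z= 3 - z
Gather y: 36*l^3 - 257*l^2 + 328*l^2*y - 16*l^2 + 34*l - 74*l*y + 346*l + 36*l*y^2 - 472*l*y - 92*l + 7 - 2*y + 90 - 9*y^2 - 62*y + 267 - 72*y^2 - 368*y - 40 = 36*l^3 - 273*l^2 + 288*l + y^2*(36*l - 81) + y*(328*l^2 - 546*l - 432) + 324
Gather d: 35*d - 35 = 35*d - 35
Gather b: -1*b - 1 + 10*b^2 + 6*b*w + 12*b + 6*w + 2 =10*b^2 + b*(6*w + 11) + 6*w + 1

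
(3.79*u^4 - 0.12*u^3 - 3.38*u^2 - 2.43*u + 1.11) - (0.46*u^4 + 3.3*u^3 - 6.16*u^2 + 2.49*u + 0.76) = 3.33*u^4 - 3.42*u^3 + 2.78*u^2 - 4.92*u + 0.35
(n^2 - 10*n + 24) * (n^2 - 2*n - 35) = n^4 - 12*n^3 + 9*n^2 + 302*n - 840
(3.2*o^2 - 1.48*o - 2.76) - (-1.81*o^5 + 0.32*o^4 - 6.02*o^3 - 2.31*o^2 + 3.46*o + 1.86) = 1.81*o^5 - 0.32*o^4 + 6.02*o^3 + 5.51*o^2 - 4.94*o - 4.62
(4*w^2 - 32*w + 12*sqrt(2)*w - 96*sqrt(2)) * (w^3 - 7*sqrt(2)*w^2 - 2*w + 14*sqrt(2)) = 4*w^5 - 32*w^4 - 16*sqrt(2)*w^4 - 176*w^3 + 128*sqrt(2)*w^3 + 32*sqrt(2)*w^2 + 1408*w^2 - 256*sqrt(2)*w + 336*w - 2688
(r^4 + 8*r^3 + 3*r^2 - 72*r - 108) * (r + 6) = r^5 + 14*r^4 + 51*r^3 - 54*r^2 - 540*r - 648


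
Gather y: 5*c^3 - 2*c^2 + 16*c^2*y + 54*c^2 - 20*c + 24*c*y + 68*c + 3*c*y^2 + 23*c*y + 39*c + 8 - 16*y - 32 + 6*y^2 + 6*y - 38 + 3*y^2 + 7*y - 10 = 5*c^3 + 52*c^2 + 87*c + y^2*(3*c + 9) + y*(16*c^2 + 47*c - 3) - 72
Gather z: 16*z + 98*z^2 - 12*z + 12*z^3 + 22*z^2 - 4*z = 12*z^3 + 120*z^2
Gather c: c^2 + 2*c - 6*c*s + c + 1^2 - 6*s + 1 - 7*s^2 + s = c^2 + c*(3 - 6*s) - 7*s^2 - 5*s + 2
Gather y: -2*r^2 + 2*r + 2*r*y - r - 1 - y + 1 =-2*r^2 + r + y*(2*r - 1)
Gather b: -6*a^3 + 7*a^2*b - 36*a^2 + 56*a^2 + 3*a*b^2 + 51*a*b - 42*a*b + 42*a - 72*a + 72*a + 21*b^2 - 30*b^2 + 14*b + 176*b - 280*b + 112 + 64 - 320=-6*a^3 + 20*a^2 + 42*a + b^2*(3*a - 9) + b*(7*a^2 + 9*a - 90) - 144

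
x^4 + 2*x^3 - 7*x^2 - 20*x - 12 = (x - 3)*(x + 1)*(x + 2)^2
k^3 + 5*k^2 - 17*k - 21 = (k - 3)*(k + 1)*(k + 7)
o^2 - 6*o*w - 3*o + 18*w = (o - 3)*(o - 6*w)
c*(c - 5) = c^2 - 5*c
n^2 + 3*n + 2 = (n + 1)*(n + 2)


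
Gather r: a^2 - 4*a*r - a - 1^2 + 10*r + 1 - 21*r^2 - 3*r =a^2 - a - 21*r^2 + r*(7 - 4*a)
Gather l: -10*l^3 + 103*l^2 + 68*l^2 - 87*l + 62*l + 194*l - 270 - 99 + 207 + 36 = -10*l^3 + 171*l^2 + 169*l - 126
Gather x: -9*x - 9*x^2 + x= -9*x^2 - 8*x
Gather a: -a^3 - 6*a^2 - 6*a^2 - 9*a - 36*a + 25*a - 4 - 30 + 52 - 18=-a^3 - 12*a^2 - 20*a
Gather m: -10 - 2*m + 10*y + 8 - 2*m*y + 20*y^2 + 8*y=m*(-2*y - 2) + 20*y^2 + 18*y - 2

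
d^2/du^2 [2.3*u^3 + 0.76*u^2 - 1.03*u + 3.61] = 13.8*u + 1.52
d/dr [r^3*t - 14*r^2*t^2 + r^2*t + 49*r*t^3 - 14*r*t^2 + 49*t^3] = t*(3*r^2 - 28*r*t + 2*r + 49*t^2 - 14*t)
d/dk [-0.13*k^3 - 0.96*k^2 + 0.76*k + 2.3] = -0.39*k^2 - 1.92*k + 0.76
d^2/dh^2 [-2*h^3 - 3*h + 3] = -12*h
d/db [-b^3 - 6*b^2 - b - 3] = -3*b^2 - 12*b - 1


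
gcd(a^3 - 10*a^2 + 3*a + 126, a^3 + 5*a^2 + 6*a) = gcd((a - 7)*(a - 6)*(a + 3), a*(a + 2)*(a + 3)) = a + 3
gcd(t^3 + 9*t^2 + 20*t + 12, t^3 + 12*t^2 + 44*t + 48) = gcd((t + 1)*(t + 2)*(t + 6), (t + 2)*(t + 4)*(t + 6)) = t^2 + 8*t + 12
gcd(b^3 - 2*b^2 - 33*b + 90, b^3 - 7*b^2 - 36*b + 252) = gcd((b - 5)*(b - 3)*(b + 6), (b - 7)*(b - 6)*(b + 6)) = b + 6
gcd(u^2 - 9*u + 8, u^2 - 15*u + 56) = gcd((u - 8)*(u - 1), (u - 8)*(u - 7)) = u - 8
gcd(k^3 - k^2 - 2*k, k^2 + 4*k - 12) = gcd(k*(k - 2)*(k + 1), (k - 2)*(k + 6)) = k - 2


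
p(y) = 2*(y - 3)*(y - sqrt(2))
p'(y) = 4*y - 6 - 2*sqrt(2)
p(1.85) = -1.00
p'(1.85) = -1.43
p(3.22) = 0.79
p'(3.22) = 4.05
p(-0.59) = 14.39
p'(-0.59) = -11.19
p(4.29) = 7.42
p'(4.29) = 8.33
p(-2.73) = 47.49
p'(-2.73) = -19.75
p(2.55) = -1.02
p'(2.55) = 1.37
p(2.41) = -1.18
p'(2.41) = 0.81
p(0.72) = 3.17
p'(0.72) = -5.95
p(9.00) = 91.03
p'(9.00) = 27.17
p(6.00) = 27.51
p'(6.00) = 15.17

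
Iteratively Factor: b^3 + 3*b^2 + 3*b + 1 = (b + 1)*(b^2 + 2*b + 1) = (b + 1)^2*(b + 1)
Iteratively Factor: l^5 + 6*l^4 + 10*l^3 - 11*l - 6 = (l + 2)*(l^4 + 4*l^3 + 2*l^2 - 4*l - 3) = (l + 1)*(l + 2)*(l^3 + 3*l^2 - l - 3) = (l + 1)^2*(l + 2)*(l^2 + 2*l - 3) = (l + 1)^2*(l + 2)*(l + 3)*(l - 1)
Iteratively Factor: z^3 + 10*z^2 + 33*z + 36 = (z + 3)*(z^2 + 7*z + 12) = (z + 3)^2*(z + 4)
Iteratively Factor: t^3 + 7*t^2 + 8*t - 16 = (t + 4)*(t^2 + 3*t - 4) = (t - 1)*(t + 4)*(t + 4)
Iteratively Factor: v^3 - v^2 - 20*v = (v - 5)*(v^2 + 4*v) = v*(v - 5)*(v + 4)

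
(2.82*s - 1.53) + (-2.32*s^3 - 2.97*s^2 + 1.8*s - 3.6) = -2.32*s^3 - 2.97*s^2 + 4.62*s - 5.13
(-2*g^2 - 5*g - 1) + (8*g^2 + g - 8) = 6*g^2 - 4*g - 9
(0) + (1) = 1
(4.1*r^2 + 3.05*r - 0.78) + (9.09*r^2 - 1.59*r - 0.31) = 13.19*r^2 + 1.46*r - 1.09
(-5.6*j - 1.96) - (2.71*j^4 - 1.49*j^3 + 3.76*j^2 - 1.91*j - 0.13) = -2.71*j^4 + 1.49*j^3 - 3.76*j^2 - 3.69*j - 1.83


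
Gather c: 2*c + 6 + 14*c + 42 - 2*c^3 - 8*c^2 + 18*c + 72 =-2*c^3 - 8*c^2 + 34*c + 120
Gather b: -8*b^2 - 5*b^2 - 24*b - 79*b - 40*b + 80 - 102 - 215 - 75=-13*b^2 - 143*b - 312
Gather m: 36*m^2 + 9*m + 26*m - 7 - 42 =36*m^2 + 35*m - 49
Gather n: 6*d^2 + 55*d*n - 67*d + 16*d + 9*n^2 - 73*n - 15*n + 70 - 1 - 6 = 6*d^2 - 51*d + 9*n^2 + n*(55*d - 88) + 63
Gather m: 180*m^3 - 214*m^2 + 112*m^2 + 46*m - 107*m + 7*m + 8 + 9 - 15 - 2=180*m^3 - 102*m^2 - 54*m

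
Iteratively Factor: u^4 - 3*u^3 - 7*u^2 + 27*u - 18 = (u + 3)*(u^3 - 6*u^2 + 11*u - 6) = (u - 2)*(u + 3)*(u^2 - 4*u + 3) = (u - 3)*(u - 2)*(u + 3)*(u - 1)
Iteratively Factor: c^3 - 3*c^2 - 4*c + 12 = (c - 3)*(c^2 - 4) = (c - 3)*(c + 2)*(c - 2)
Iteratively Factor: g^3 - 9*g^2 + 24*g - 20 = (g - 2)*(g^2 - 7*g + 10) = (g - 5)*(g - 2)*(g - 2)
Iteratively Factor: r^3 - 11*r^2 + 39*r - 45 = (r - 5)*(r^2 - 6*r + 9) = (r - 5)*(r - 3)*(r - 3)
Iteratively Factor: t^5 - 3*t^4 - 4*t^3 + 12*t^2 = (t)*(t^4 - 3*t^3 - 4*t^2 + 12*t) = t^2*(t^3 - 3*t^2 - 4*t + 12) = t^2*(t - 3)*(t^2 - 4) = t^2*(t - 3)*(t - 2)*(t + 2)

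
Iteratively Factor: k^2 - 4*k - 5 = (k - 5)*(k + 1)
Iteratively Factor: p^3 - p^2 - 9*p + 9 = (p + 3)*(p^2 - 4*p + 3) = (p - 1)*(p + 3)*(p - 3)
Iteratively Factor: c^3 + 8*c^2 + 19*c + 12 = (c + 1)*(c^2 + 7*c + 12) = (c + 1)*(c + 3)*(c + 4)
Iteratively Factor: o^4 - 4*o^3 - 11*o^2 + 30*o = (o)*(o^3 - 4*o^2 - 11*o + 30) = o*(o + 3)*(o^2 - 7*o + 10) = o*(o - 5)*(o + 3)*(o - 2)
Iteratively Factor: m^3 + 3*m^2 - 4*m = (m)*(m^2 + 3*m - 4) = m*(m - 1)*(m + 4)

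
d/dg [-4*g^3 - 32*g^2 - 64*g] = -12*g^2 - 64*g - 64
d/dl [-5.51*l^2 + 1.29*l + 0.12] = 1.29 - 11.02*l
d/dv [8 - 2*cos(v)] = 2*sin(v)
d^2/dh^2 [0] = 0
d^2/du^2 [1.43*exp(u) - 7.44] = 1.43*exp(u)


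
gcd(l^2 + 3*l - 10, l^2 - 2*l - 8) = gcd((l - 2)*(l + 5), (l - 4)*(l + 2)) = 1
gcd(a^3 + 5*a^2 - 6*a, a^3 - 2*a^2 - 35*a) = a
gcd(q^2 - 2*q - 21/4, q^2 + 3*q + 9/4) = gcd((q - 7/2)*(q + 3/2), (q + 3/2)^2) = q + 3/2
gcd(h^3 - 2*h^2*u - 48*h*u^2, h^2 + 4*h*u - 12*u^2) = h + 6*u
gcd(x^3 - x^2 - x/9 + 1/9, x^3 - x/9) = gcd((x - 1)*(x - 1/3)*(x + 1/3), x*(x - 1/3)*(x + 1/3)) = x^2 - 1/9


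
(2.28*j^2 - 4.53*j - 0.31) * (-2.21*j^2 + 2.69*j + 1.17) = -5.0388*j^4 + 16.1445*j^3 - 8.833*j^2 - 6.134*j - 0.3627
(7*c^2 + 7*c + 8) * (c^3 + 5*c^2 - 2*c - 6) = 7*c^5 + 42*c^4 + 29*c^3 - 16*c^2 - 58*c - 48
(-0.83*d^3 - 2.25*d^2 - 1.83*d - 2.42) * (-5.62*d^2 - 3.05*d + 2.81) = 4.6646*d^5 + 15.1765*d^4 + 14.8148*d^3 + 12.8594*d^2 + 2.2387*d - 6.8002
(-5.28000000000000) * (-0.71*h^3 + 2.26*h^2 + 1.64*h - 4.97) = 3.7488*h^3 - 11.9328*h^2 - 8.6592*h + 26.2416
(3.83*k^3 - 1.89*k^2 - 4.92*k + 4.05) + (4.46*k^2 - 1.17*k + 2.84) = 3.83*k^3 + 2.57*k^2 - 6.09*k + 6.89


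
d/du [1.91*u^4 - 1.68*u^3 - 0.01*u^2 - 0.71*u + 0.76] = 7.64*u^3 - 5.04*u^2 - 0.02*u - 0.71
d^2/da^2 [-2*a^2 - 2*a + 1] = -4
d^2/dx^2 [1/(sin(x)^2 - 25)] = 2*(-2*sin(x)^4 - 47*sin(x)^2 + 25)/(sin(x)^2 - 25)^3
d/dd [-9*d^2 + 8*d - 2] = 8 - 18*d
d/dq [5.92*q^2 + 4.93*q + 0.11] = 11.84*q + 4.93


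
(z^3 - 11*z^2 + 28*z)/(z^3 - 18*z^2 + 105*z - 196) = z/(z - 7)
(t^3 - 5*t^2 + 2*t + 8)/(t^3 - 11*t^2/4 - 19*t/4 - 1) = 4*(t - 2)/(4*t + 1)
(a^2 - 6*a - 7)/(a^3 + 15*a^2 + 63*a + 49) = (a - 7)/(a^2 + 14*a + 49)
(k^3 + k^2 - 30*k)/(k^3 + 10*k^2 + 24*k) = (k - 5)/(k + 4)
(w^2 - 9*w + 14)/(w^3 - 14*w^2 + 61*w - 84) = (w - 2)/(w^2 - 7*w + 12)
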